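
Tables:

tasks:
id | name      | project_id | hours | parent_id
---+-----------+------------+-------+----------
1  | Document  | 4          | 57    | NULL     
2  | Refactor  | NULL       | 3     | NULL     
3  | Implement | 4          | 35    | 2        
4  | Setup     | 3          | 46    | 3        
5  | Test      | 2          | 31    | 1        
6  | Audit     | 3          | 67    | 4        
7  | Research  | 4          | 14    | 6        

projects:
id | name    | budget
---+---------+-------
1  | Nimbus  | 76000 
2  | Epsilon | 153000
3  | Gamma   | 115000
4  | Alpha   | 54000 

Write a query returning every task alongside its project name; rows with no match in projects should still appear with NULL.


LEFT JOIN keeps every row from tasks (the left table); where project_id has no match in projects, the project columns become NULL. Walk through each task:
  - task 1 (Document): project_id=4 -> matches Alpha
  - task 2 (Refactor): project_id=NULL, no match -> kept with NULL
  - task 3 (Implement): project_id=4 -> matches Alpha
  - task 4 (Setup): project_id=3 -> matches Gamma
  - task 5 (Test): project_id=2 -> matches Epsilon
  - task 6 (Audit): project_id=3 -> matches Gamma
  - task 7 (Research): project_id=4 -> matches Alpha
All 7 rows appear; 1 has NULL project.

SQL:
SELECT a.name, b.name AS project
FROM tasks a
LEFT JOIN projects b ON a.project_id = b.id

Result:
name      | project
----------+--------
Document  | Alpha  
Refactor  | NULL   
Implement | Alpha  
Setup     | Gamma  
Test      | Epsilon
Audit     | Gamma  
Research  | Alpha  


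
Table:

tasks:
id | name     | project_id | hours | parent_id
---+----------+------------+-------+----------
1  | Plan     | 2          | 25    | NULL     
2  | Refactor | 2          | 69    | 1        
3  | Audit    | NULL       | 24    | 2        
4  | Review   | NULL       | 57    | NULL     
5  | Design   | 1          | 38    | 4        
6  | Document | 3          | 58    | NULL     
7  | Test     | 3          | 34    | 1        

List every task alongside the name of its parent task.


This is a self-join: tasks is joined to a second copy of itself, matching each row's parent_id to another row's id. Use LEFT JOIN so rows with parent_id=NULL are kept.
  - task 1 (Plan): parent_id=NULL -> NULL
  - task 2 (Refactor): parent_id=1 -> Plan
  - task 3 (Audit): parent_id=2 -> Refactor
  - task 4 (Review): parent_id=NULL -> NULL
  - task 5 (Design): parent_id=4 -> Review
  - task 6 (Document): parent_id=NULL -> NULL
  - task 7 (Test): parent_id=1 -> Plan

SQL:
SELECT a.name AS item, b.name AS parent
FROM tasks a
LEFT JOIN tasks b ON a.parent_id = b.id

Result:
item     | parent  
---------+---------
Plan     | NULL    
Refactor | Plan    
Audit    | Refactor
Review   | NULL    
Design   | Review  
Document | NULL    
Test     | Plan    


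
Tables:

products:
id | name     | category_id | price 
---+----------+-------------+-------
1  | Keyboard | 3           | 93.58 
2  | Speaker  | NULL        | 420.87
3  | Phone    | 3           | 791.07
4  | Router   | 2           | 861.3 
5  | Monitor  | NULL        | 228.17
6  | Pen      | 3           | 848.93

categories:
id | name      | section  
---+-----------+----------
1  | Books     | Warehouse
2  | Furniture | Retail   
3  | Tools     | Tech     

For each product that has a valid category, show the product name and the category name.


INNER JOIN keeps only products rows whose category_id matches an id in categories. Walk through each product:
  - product 1 (Keyboard): category_id=3 -> matches Tools
  - product 2 (Speaker): category_id=NULL, no match -> dropped
  - product 3 (Phone): category_id=3 -> matches Tools
  - product 4 (Router): category_id=2 -> matches Furniture
  - product 5 (Monitor): category_id=NULL, no match -> dropped
  - product 6 (Pen): category_id=3 -> matches Tools
So 2 of 6 rows are dropped.

SQL:
SELECT a.name, b.name AS category
FROM products a
INNER JOIN categories b ON a.category_id = b.id

Result:
name     | category 
---------+----------
Keyboard | Tools    
Phone    | Tools    
Router   | Furniture
Pen      | Tools    


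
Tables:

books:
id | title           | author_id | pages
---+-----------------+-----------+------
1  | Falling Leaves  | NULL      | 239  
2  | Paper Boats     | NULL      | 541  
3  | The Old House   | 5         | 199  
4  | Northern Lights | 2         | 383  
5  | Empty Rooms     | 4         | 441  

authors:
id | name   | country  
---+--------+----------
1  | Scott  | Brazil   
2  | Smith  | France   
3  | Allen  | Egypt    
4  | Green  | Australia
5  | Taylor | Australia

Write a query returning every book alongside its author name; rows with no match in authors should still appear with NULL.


LEFT JOIN keeps every row from books (the left table); where author_id has no match in authors, the author columns become NULL. Walk through each book:
  - book 1 (Falling Leaves): author_id=NULL, no match -> kept with NULL
  - book 2 (Paper Boats): author_id=NULL, no match -> kept with NULL
  - book 3 (The Old House): author_id=5 -> matches Taylor
  - book 4 (Northern Lights): author_id=2 -> matches Smith
  - book 5 (Empty Rooms): author_id=4 -> matches Green
All 5 rows appear; 2 have NULL author.

SQL:
SELECT a.title, b.name AS author
FROM books a
LEFT JOIN authors b ON a.author_id = b.id

Result:
title           | author
----------------+-------
Falling Leaves  | NULL  
Paper Boats     | NULL  
The Old House   | Taylor
Northern Lights | Smith 
Empty Rooms     | Green 


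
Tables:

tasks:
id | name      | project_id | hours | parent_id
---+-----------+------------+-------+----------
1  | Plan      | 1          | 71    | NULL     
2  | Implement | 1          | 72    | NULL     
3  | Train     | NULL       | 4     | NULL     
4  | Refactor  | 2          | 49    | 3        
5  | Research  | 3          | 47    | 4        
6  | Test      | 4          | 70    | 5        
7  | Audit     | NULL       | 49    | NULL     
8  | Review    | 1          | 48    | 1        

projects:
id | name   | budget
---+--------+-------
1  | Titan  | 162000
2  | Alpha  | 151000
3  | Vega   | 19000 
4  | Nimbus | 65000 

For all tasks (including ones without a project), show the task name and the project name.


LEFT JOIN keeps every row from tasks (the left table); where project_id has no match in projects, the project columns become NULL. Walk through each task:
  - task 1 (Plan): project_id=1 -> matches Titan
  - task 2 (Implement): project_id=1 -> matches Titan
  - task 3 (Train): project_id=NULL, no match -> kept with NULL
  - task 4 (Refactor): project_id=2 -> matches Alpha
  - task 5 (Research): project_id=3 -> matches Vega
  - task 6 (Test): project_id=4 -> matches Nimbus
  - task 7 (Audit): project_id=NULL, no match -> kept with NULL
  - task 8 (Review): project_id=1 -> matches Titan
All 8 rows appear; 2 have NULL project.

SQL:
SELECT a.name, b.name AS project
FROM tasks a
LEFT JOIN projects b ON a.project_id = b.id

Result:
name      | project
----------+--------
Plan      | Titan  
Implement | Titan  
Train     | NULL   
Refactor  | Alpha  
Research  | Vega   
Test      | Nimbus 
Audit     | NULL   
Review    | Titan  


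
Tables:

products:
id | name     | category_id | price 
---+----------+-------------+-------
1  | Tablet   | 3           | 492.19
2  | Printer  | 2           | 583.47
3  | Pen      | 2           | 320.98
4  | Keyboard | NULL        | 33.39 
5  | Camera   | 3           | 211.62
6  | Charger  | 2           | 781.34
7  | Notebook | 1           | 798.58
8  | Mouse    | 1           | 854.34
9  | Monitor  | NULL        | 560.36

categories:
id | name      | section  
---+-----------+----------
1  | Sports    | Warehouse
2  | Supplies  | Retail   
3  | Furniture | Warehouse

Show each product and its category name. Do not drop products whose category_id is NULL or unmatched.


LEFT JOIN keeps every row from products (the left table); where category_id has no match in categories, the category columns become NULL. Walk through each product:
  - product 1 (Tablet): category_id=3 -> matches Furniture
  - product 2 (Printer): category_id=2 -> matches Supplies
  - product 3 (Pen): category_id=2 -> matches Supplies
  - product 4 (Keyboard): category_id=NULL, no match -> kept with NULL
  - product 5 (Camera): category_id=3 -> matches Furniture
  - product 6 (Charger): category_id=2 -> matches Supplies
  - product 7 (Notebook): category_id=1 -> matches Sports
  - product 8 (Mouse): category_id=1 -> matches Sports
  - product 9 (Monitor): category_id=NULL, no match -> kept with NULL
All 9 rows appear; 2 have NULL category.

SQL:
SELECT a.name, b.name AS category
FROM products a
LEFT JOIN categories b ON a.category_id = b.id

Result:
name     | category 
---------+----------
Tablet   | Furniture
Printer  | Supplies 
Pen      | Supplies 
Keyboard | NULL     
Camera   | Furniture
Charger  | Supplies 
Notebook | Sports   
Mouse    | Sports   
Monitor  | NULL     


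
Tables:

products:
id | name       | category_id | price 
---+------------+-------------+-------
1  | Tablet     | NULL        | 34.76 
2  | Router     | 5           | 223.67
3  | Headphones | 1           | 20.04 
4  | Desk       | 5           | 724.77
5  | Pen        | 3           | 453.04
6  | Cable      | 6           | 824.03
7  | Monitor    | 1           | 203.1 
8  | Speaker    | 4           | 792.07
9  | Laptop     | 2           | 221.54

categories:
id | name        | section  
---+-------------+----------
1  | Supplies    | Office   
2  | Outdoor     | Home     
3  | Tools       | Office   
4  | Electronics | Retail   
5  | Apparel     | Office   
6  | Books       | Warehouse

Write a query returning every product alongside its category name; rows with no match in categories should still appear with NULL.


LEFT JOIN keeps every row from products (the left table); where category_id has no match in categories, the category columns become NULL. Walk through each product:
  - product 1 (Tablet): category_id=NULL, no match -> kept with NULL
  - product 2 (Router): category_id=5 -> matches Apparel
  - product 3 (Headphones): category_id=1 -> matches Supplies
  - product 4 (Desk): category_id=5 -> matches Apparel
  - product 5 (Pen): category_id=3 -> matches Tools
  - product 6 (Cable): category_id=6 -> matches Books
  - product 7 (Monitor): category_id=1 -> matches Supplies
  - product 8 (Speaker): category_id=4 -> matches Electronics
  - product 9 (Laptop): category_id=2 -> matches Outdoor
All 9 rows appear; 1 has NULL category.

SQL:
SELECT a.name, b.name AS category
FROM products a
LEFT JOIN categories b ON a.category_id = b.id

Result:
name       | category   
-----------+------------
Tablet     | NULL       
Router     | Apparel    
Headphones | Supplies   
Desk       | Apparel    
Pen        | Tools      
Cable      | Books      
Monitor    | Supplies   
Speaker    | Electronics
Laptop     | Outdoor    


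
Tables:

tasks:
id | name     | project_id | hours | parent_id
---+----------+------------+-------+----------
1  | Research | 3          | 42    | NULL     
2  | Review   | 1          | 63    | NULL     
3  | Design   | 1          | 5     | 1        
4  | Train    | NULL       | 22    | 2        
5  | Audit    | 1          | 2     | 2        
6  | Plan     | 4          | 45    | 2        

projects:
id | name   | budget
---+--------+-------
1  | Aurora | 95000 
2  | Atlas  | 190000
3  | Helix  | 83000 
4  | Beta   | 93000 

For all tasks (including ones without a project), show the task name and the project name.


LEFT JOIN keeps every row from tasks (the left table); where project_id has no match in projects, the project columns become NULL. Walk through each task:
  - task 1 (Research): project_id=3 -> matches Helix
  - task 2 (Review): project_id=1 -> matches Aurora
  - task 3 (Design): project_id=1 -> matches Aurora
  - task 4 (Train): project_id=NULL, no match -> kept with NULL
  - task 5 (Audit): project_id=1 -> matches Aurora
  - task 6 (Plan): project_id=4 -> matches Beta
All 6 rows appear; 1 has NULL project.

SQL:
SELECT a.name, b.name AS project
FROM tasks a
LEFT JOIN projects b ON a.project_id = b.id

Result:
name     | project
---------+--------
Research | Helix  
Review   | Aurora 
Design   | Aurora 
Train    | NULL   
Audit    | Aurora 
Plan     | Beta   


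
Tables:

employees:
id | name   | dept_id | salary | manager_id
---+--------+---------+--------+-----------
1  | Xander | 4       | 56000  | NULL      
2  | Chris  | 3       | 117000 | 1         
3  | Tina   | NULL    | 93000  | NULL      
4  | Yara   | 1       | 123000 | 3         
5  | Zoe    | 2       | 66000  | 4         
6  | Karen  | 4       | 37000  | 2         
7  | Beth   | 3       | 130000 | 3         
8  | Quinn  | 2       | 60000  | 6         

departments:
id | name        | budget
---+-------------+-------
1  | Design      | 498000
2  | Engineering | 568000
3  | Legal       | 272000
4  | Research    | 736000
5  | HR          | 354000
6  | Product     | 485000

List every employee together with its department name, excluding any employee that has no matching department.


INNER JOIN keeps only employees rows whose dept_id matches an id in departments. Walk through each employee:
  - employee 1 (Xander): dept_id=4 -> matches Research
  - employee 2 (Chris): dept_id=3 -> matches Legal
  - employee 3 (Tina): dept_id=NULL, no match -> dropped
  - employee 4 (Yara): dept_id=1 -> matches Design
  - employee 5 (Zoe): dept_id=2 -> matches Engineering
  - employee 6 (Karen): dept_id=4 -> matches Research
  - employee 7 (Beth): dept_id=3 -> matches Legal
  - employee 8 (Quinn): dept_id=2 -> matches Engineering
So 1 of 8 rows is dropped.

SQL:
SELECT a.name, b.name AS department
FROM employees a
INNER JOIN departments b ON a.dept_id = b.id

Result:
name   | department 
-------+------------
Xander | Research   
Chris  | Legal      
Yara   | Design     
Zoe    | Engineering
Karen  | Research   
Beth   | Legal      
Quinn  | Engineering


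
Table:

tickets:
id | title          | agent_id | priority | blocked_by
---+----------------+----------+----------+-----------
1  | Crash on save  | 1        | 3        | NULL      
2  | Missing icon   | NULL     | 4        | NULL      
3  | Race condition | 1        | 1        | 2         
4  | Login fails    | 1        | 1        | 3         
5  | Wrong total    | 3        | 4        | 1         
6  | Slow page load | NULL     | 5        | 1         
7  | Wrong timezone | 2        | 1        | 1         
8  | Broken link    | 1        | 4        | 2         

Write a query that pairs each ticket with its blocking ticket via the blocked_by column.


This is a self-join: tickets is joined to a second copy of itself, matching each row's blocked_by to another row's id. Use LEFT JOIN so rows with blocked_by=NULL are kept.
  - ticket 1 (Crash on save): blocked_by=NULL -> NULL
  - ticket 2 (Missing icon): blocked_by=NULL -> NULL
  - ticket 3 (Race condition): blocked_by=2 -> Missing icon
  - ticket 4 (Login fails): blocked_by=3 -> Race condition
  - ticket 5 (Wrong total): blocked_by=1 -> Crash on save
  - ticket 6 (Slow page load): blocked_by=1 -> Crash on save
  - ticket 7 (Wrong timezone): blocked_by=1 -> Crash on save
  - ticket 8 (Broken link): blocked_by=2 -> Missing icon

SQL:
SELECT a.title AS item, b.title AS blocked_by
FROM tickets a
LEFT JOIN tickets b ON a.blocked_by = b.id

Result:
item           | blocked_by    
---------------+---------------
Crash on save  | NULL          
Missing icon   | NULL          
Race condition | Missing icon  
Login fails    | Race condition
Wrong total    | Crash on save 
Slow page load | Crash on save 
Wrong timezone | Crash on save 
Broken link    | Missing icon  


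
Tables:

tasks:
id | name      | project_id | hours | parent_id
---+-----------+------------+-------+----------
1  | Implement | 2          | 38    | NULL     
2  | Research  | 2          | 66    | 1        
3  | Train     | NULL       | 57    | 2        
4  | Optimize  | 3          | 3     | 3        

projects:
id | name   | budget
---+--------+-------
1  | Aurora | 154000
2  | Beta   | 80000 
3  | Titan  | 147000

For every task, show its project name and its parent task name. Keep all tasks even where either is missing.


Two LEFT JOINs from the same base table tasks: one to projects via project_id, one to tasks itself via parent_id. Both are LEFT so every task is preserved.
Match against projects:
  - task 1 (Implement): project_id=2 -> matches Beta
  - task 2 (Research): project_id=2 -> matches Beta
  - task 3 (Train): project_id=NULL, no match -> kept with NULL
  - task 4 (Optimize): project_id=3 -> matches Titan
Match against tasks (self):
  - task 1 (Implement): parent_id=NULL -> NULL
  - task 2 (Research): parent_id=1 -> Implement
  - task 3 (Train): parent_id=2 -> Research
  - task 4 (Optimize): parent_id=3 -> Train

SQL:
SELECT a.name, b.name AS project, c.name AS parent
FROM tasks a
LEFT JOIN projects b ON a.project_id = b.id
LEFT JOIN tasks c ON a.parent_id = c.id

Result:
name      | project | parent   
----------+---------+----------
Implement | Beta    | NULL     
Research  | Beta    | Implement
Train     | NULL    | Research 
Optimize  | Titan   | Train    


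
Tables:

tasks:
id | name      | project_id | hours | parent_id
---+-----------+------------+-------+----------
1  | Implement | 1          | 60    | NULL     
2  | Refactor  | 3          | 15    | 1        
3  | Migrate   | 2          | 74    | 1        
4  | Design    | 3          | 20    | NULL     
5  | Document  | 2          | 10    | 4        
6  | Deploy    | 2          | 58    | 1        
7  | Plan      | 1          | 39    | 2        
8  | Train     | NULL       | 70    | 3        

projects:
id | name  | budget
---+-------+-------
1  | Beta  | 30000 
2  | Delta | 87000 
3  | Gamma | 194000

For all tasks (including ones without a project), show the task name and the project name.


LEFT JOIN keeps every row from tasks (the left table); where project_id has no match in projects, the project columns become NULL. Walk through each task:
  - task 1 (Implement): project_id=1 -> matches Beta
  - task 2 (Refactor): project_id=3 -> matches Gamma
  - task 3 (Migrate): project_id=2 -> matches Delta
  - task 4 (Design): project_id=3 -> matches Gamma
  - task 5 (Document): project_id=2 -> matches Delta
  - task 6 (Deploy): project_id=2 -> matches Delta
  - task 7 (Plan): project_id=1 -> matches Beta
  - task 8 (Train): project_id=NULL, no match -> kept with NULL
All 8 rows appear; 1 has NULL project.

SQL:
SELECT a.name, b.name AS project
FROM tasks a
LEFT JOIN projects b ON a.project_id = b.id

Result:
name      | project
----------+--------
Implement | Beta   
Refactor  | Gamma  
Migrate   | Delta  
Design    | Gamma  
Document  | Delta  
Deploy    | Delta  
Plan      | Beta   
Train     | NULL   


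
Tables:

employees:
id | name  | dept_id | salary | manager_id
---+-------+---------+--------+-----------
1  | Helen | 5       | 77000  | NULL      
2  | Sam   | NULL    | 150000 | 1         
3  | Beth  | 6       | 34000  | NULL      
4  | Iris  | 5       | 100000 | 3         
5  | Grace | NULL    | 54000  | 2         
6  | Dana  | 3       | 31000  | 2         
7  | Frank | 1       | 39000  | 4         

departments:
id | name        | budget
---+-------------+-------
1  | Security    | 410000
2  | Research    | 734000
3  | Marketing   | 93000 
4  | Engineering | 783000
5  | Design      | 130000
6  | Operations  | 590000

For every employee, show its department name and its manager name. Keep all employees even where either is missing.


Two LEFT JOINs from the same base table employees: one to departments via dept_id, one to employees itself via manager_id. Both are LEFT so every employee is preserved.
Match against departments:
  - employee 1 (Helen): dept_id=5 -> matches Design
  - employee 2 (Sam): dept_id=NULL, no match -> kept with NULL
  - employee 3 (Beth): dept_id=6 -> matches Operations
  - employee 4 (Iris): dept_id=5 -> matches Design
  - employee 5 (Grace): dept_id=NULL, no match -> kept with NULL
  - employee 6 (Dana): dept_id=3 -> matches Marketing
  - employee 7 (Frank): dept_id=1 -> matches Security
Match against employees (self):
  - employee 1 (Helen): manager_id=NULL -> NULL
  - employee 2 (Sam): manager_id=1 -> Helen
  - employee 3 (Beth): manager_id=NULL -> NULL
  - employee 4 (Iris): manager_id=3 -> Beth
  - employee 5 (Grace): manager_id=2 -> Sam
  - employee 6 (Dana): manager_id=2 -> Sam
  - employee 7 (Frank): manager_id=4 -> Iris

SQL:
SELECT a.name, b.name AS department, c.name AS manager
FROM employees a
LEFT JOIN departments b ON a.dept_id = b.id
LEFT JOIN employees c ON a.manager_id = c.id

Result:
name  | department | manager
------+------------+--------
Helen | Design     | NULL   
Sam   | NULL       | Helen  
Beth  | Operations | NULL   
Iris  | Design     | Beth   
Grace | NULL       | Sam    
Dana  | Marketing  | Sam    
Frank | Security   | Iris   


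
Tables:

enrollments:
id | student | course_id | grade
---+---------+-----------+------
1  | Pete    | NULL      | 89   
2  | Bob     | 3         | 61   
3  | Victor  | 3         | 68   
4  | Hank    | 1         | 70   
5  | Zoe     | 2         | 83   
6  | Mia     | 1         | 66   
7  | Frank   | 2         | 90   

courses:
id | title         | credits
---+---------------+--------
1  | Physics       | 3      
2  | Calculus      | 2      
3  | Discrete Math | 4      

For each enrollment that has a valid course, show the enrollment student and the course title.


INNER JOIN keeps only enrollments rows whose course_id matches an id in courses. Walk through each enrollment:
  - enrollment 1 (Pete): course_id=NULL, no match -> dropped
  - enrollment 2 (Bob): course_id=3 -> matches Discrete Math
  - enrollment 3 (Victor): course_id=3 -> matches Discrete Math
  - enrollment 4 (Hank): course_id=1 -> matches Physics
  - enrollment 5 (Zoe): course_id=2 -> matches Calculus
  - enrollment 6 (Mia): course_id=1 -> matches Physics
  - enrollment 7 (Frank): course_id=2 -> matches Calculus
So 1 of 7 rows is dropped.

SQL:
SELECT a.student, b.title AS course
FROM enrollments a
INNER JOIN courses b ON a.course_id = b.id

Result:
student | course       
--------+--------------
Bob     | Discrete Math
Victor  | Discrete Math
Hank    | Physics      
Zoe     | Calculus     
Mia     | Physics      
Frank   | Calculus     


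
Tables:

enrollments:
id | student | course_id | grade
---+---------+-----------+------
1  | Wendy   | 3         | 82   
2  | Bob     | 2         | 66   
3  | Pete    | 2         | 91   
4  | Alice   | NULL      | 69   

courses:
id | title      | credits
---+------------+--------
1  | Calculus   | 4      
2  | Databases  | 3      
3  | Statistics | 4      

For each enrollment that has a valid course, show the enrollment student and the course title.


INNER JOIN keeps only enrollments rows whose course_id matches an id in courses. Walk through each enrollment:
  - enrollment 1 (Wendy): course_id=3 -> matches Statistics
  - enrollment 2 (Bob): course_id=2 -> matches Databases
  - enrollment 3 (Pete): course_id=2 -> matches Databases
  - enrollment 4 (Alice): course_id=NULL, no match -> dropped
So 1 of 4 rows is dropped.

SQL:
SELECT a.student, b.title AS course
FROM enrollments a
INNER JOIN courses b ON a.course_id = b.id

Result:
student | course    
--------+-----------
Wendy   | Statistics
Bob     | Databases 
Pete    | Databases 


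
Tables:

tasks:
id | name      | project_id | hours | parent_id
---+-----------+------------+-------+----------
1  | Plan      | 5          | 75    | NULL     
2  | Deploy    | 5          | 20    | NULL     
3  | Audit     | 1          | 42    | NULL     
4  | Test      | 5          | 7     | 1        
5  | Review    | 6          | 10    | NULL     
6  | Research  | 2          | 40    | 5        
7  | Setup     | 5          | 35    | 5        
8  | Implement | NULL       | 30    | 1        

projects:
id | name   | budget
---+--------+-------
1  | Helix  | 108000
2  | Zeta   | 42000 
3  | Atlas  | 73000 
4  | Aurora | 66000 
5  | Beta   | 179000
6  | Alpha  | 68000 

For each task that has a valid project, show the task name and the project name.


INNER JOIN keeps only tasks rows whose project_id matches an id in projects. Walk through each task:
  - task 1 (Plan): project_id=5 -> matches Beta
  - task 2 (Deploy): project_id=5 -> matches Beta
  - task 3 (Audit): project_id=1 -> matches Helix
  - task 4 (Test): project_id=5 -> matches Beta
  - task 5 (Review): project_id=6 -> matches Alpha
  - task 6 (Research): project_id=2 -> matches Zeta
  - task 7 (Setup): project_id=5 -> matches Beta
  - task 8 (Implement): project_id=NULL, no match -> dropped
So 1 of 8 rows is dropped.

SQL:
SELECT a.name, b.name AS project
FROM tasks a
INNER JOIN projects b ON a.project_id = b.id

Result:
name     | project
---------+--------
Plan     | Beta   
Deploy   | Beta   
Audit    | Helix  
Test     | Beta   
Review   | Alpha  
Research | Zeta   
Setup    | Beta   


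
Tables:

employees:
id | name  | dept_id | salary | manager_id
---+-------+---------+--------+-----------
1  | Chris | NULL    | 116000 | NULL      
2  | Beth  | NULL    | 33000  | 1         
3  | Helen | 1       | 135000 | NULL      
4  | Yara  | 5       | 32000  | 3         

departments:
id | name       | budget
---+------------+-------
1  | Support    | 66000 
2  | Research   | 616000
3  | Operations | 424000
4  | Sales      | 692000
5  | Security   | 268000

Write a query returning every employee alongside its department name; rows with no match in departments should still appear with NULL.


LEFT JOIN keeps every row from employees (the left table); where dept_id has no match in departments, the department columns become NULL. Walk through each employee:
  - employee 1 (Chris): dept_id=NULL, no match -> kept with NULL
  - employee 2 (Beth): dept_id=NULL, no match -> kept with NULL
  - employee 3 (Helen): dept_id=1 -> matches Support
  - employee 4 (Yara): dept_id=5 -> matches Security
All 4 rows appear; 2 have NULL department.

SQL:
SELECT a.name, b.name AS department
FROM employees a
LEFT JOIN departments b ON a.dept_id = b.id

Result:
name  | department
------+-----------
Chris | NULL      
Beth  | NULL      
Helen | Support   
Yara  | Security  


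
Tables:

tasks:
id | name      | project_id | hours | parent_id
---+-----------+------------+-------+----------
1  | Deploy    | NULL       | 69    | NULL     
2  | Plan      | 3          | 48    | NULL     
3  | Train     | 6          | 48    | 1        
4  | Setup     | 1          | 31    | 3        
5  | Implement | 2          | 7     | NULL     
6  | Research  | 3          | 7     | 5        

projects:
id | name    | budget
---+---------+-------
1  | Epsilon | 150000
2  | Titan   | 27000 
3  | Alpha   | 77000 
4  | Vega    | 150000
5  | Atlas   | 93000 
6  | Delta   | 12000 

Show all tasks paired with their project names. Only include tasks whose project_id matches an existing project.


INNER JOIN keeps only tasks rows whose project_id matches an id in projects. Walk through each task:
  - task 1 (Deploy): project_id=NULL, no match -> dropped
  - task 2 (Plan): project_id=3 -> matches Alpha
  - task 3 (Train): project_id=6 -> matches Delta
  - task 4 (Setup): project_id=1 -> matches Epsilon
  - task 5 (Implement): project_id=2 -> matches Titan
  - task 6 (Research): project_id=3 -> matches Alpha
So 1 of 6 rows is dropped.

SQL:
SELECT a.name, b.name AS project
FROM tasks a
INNER JOIN projects b ON a.project_id = b.id

Result:
name      | project
----------+--------
Plan      | Alpha  
Train     | Delta  
Setup     | Epsilon
Implement | Titan  
Research  | Alpha  


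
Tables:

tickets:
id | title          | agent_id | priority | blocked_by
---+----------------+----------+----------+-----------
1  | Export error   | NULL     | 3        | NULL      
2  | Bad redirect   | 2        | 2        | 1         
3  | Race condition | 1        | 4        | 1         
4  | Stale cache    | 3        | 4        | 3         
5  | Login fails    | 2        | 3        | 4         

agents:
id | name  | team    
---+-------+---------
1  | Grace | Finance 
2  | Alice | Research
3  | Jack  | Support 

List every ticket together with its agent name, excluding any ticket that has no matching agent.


INNER JOIN keeps only tickets rows whose agent_id matches an id in agents. Walk through each ticket:
  - ticket 1 (Export error): agent_id=NULL, no match -> dropped
  - ticket 2 (Bad redirect): agent_id=2 -> matches Alice
  - ticket 3 (Race condition): agent_id=1 -> matches Grace
  - ticket 4 (Stale cache): agent_id=3 -> matches Jack
  - ticket 5 (Login fails): agent_id=2 -> matches Alice
So 1 of 5 rows is dropped.

SQL:
SELECT a.title, b.name AS agent
FROM tickets a
INNER JOIN agents b ON a.agent_id = b.id

Result:
title          | agent
---------------+------
Bad redirect   | Alice
Race condition | Grace
Stale cache    | Jack 
Login fails    | Alice


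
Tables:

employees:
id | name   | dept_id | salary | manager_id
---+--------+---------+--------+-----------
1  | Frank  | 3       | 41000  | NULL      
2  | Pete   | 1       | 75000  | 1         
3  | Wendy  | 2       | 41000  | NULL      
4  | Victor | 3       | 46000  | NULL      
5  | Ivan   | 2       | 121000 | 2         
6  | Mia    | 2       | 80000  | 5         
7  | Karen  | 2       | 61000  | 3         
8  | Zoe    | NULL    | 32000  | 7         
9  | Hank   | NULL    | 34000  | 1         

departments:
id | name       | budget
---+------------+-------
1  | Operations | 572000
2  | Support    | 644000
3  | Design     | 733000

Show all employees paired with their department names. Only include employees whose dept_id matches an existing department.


INNER JOIN keeps only employees rows whose dept_id matches an id in departments. Walk through each employee:
  - employee 1 (Frank): dept_id=3 -> matches Design
  - employee 2 (Pete): dept_id=1 -> matches Operations
  - employee 3 (Wendy): dept_id=2 -> matches Support
  - employee 4 (Victor): dept_id=3 -> matches Design
  - employee 5 (Ivan): dept_id=2 -> matches Support
  - employee 6 (Mia): dept_id=2 -> matches Support
  - employee 7 (Karen): dept_id=2 -> matches Support
  - employee 8 (Zoe): dept_id=NULL, no match -> dropped
  - employee 9 (Hank): dept_id=NULL, no match -> dropped
So 2 of 9 rows are dropped.

SQL:
SELECT a.name, b.name AS department
FROM employees a
INNER JOIN departments b ON a.dept_id = b.id

Result:
name   | department
-------+-----------
Frank  | Design    
Pete   | Operations
Wendy  | Support   
Victor | Design    
Ivan   | Support   
Mia    | Support   
Karen  | Support   


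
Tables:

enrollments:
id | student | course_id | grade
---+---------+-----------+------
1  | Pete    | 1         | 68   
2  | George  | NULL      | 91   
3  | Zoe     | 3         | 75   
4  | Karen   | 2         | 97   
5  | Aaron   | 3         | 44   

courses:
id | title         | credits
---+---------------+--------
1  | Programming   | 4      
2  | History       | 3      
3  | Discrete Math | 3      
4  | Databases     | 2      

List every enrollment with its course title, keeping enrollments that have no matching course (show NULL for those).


LEFT JOIN keeps every row from enrollments (the left table); where course_id has no match in courses, the course columns become NULL. Walk through each enrollment:
  - enrollment 1 (Pete): course_id=1 -> matches Programming
  - enrollment 2 (George): course_id=NULL, no match -> kept with NULL
  - enrollment 3 (Zoe): course_id=3 -> matches Discrete Math
  - enrollment 4 (Karen): course_id=2 -> matches History
  - enrollment 5 (Aaron): course_id=3 -> matches Discrete Math
All 5 rows appear; 1 has NULL course.

SQL:
SELECT a.student, b.title AS course
FROM enrollments a
LEFT JOIN courses b ON a.course_id = b.id

Result:
student | course       
--------+--------------
Pete    | Programming  
George  | NULL         
Zoe     | Discrete Math
Karen   | History      
Aaron   | Discrete Math


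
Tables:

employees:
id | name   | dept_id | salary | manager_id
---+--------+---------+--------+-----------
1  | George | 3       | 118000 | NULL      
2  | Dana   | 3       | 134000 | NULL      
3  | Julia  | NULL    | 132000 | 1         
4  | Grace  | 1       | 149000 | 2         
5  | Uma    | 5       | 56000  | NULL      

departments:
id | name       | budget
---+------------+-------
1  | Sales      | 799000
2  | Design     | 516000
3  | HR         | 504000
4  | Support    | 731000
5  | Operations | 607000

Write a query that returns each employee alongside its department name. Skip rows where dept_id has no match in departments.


INNER JOIN keeps only employees rows whose dept_id matches an id in departments. Walk through each employee:
  - employee 1 (George): dept_id=3 -> matches HR
  - employee 2 (Dana): dept_id=3 -> matches HR
  - employee 3 (Julia): dept_id=NULL, no match -> dropped
  - employee 4 (Grace): dept_id=1 -> matches Sales
  - employee 5 (Uma): dept_id=5 -> matches Operations
So 1 of 5 rows is dropped.

SQL:
SELECT a.name, b.name AS department
FROM employees a
INNER JOIN departments b ON a.dept_id = b.id

Result:
name   | department
-------+-----------
George | HR        
Dana   | HR        
Grace  | Sales     
Uma    | Operations


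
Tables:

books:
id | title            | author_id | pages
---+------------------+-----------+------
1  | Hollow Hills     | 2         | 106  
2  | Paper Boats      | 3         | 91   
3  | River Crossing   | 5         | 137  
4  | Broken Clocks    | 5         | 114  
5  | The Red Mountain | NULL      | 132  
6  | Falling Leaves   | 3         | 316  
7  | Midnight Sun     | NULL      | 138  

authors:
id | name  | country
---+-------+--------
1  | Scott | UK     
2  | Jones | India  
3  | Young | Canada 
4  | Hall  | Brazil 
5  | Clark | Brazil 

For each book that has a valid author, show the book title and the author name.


INNER JOIN keeps only books rows whose author_id matches an id in authors. Walk through each book:
  - book 1 (Hollow Hills): author_id=2 -> matches Jones
  - book 2 (Paper Boats): author_id=3 -> matches Young
  - book 3 (River Crossing): author_id=5 -> matches Clark
  - book 4 (Broken Clocks): author_id=5 -> matches Clark
  - book 5 (The Red Mountain): author_id=NULL, no match -> dropped
  - book 6 (Falling Leaves): author_id=3 -> matches Young
  - book 7 (Midnight Sun): author_id=NULL, no match -> dropped
So 2 of 7 rows are dropped.

SQL:
SELECT a.title, b.name AS author
FROM books a
INNER JOIN authors b ON a.author_id = b.id

Result:
title          | author
---------------+-------
Hollow Hills   | Jones 
Paper Boats    | Young 
River Crossing | Clark 
Broken Clocks  | Clark 
Falling Leaves | Young 


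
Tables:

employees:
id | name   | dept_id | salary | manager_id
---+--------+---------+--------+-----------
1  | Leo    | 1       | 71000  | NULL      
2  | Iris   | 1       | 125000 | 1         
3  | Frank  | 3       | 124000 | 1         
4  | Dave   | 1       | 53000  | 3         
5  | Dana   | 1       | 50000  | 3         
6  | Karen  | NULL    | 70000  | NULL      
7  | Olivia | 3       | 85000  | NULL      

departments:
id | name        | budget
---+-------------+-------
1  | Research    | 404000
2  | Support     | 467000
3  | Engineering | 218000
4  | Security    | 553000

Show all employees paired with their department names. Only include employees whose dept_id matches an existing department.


INNER JOIN keeps only employees rows whose dept_id matches an id in departments. Walk through each employee:
  - employee 1 (Leo): dept_id=1 -> matches Research
  - employee 2 (Iris): dept_id=1 -> matches Research
  - employee 3 (Frank): dept_id=3 -> matches Engineering
  - employee 4 (Dave): dept_id=1 -> matches Research
  - employee 5 (Dana): dept_id=1 -> matches Research
  - employee 6 (Karen): dept_id=NULL, no match -> dropped
  - employee 7 (Olivia): dept_id=3 -> matches Engineering
So 1 of 7 rows is dropped.

SQL:
SELECT a.name, b.name AS department
FROM employees a
INNER JOIN departments b ON a.dept_id = b.id

Result:
name   | department 
-------+------------
Leo    | Research   
Iris   | Research   
Frank  | Engineering
Dave   | Research   
Dana   | Research   
Olivia | Engineering


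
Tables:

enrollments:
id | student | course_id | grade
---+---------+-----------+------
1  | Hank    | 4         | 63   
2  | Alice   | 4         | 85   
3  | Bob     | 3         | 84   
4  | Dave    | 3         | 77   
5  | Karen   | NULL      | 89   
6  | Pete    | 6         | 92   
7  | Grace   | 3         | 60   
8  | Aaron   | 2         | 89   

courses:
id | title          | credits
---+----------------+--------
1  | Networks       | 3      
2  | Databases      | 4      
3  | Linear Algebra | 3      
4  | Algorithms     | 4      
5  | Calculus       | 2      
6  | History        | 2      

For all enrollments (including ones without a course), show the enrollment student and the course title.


LEFT JOIN keeps every row from enrollments (the left table); where course_id has no match in courses, the course columns become NULL. Walk through each enrollment:
  - enrollment 1 (Hank): course_id=4 -> matches Algorithms
  - enrollment 2 (Alice): course_id=4 -> matches Algorithms
  - enrollment 3 (Bob): course_id=3 -> matches Linear Algebra
  - enrollment 4 (Dave): course_id=3 -> matches Linear Algebra
  - enrollment 5 (Karen): course_id=NULL, no match -> kept with NULL
  - enrollment 6 (Pete): course_id=6 -> matches History
  - enrollment 7 (Grace): course_id=3 -> matches Linear Algebra
  - enrollment 8 (Aaron): course_id=2 -> matches Databases
All 8 rows appear; 1 has NULL course.

SQL:
SELECT a.student, b.title AS course
FROM enrollments a
LEFT JOIN courses b ON a.course_id = b.id

Result:
student | course        
--------+---------------
Hank    | Algorithms    
Alice   | Algorithms    
Bob     | Linear Algebra
Dave    | Linear Algebra
Karen   | NULL          
Pete    | History       
Grace   | Linear Algebra
Aaron   | Databases     


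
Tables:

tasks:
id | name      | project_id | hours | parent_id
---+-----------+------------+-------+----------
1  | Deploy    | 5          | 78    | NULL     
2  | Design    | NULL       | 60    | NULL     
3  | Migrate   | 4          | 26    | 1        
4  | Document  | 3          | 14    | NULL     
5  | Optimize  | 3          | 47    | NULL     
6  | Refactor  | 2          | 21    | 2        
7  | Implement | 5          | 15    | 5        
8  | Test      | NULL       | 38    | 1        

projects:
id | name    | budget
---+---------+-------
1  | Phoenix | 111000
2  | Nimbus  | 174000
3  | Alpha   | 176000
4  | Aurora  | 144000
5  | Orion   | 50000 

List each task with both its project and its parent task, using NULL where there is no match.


Two LEFT JOINs from the same base table tasks: one to projects via project_id, one to tasks itself via parent_id. Both are LEFT so every task is preserved.
Match against projects:
  - task 1 (Deploy): project_id=5 -> matches Orion
  - task 2 (Design): project_id=NULL, no match -> kept with NULL
  - task 3 (Migrate): project_id=4 -> matches Aurora
  - task 4 (Document): project_id=3 -> matches Alpha
  - task 5 (Optimize): project_id=3 -> matches Alpha
  - task 6 (Refactor): project_id=2 -> matches Nimbus
  - task 7 (Implement): project_id=5 -> matches Orion
  - task 8 (Test): project_id=NULL, no match -> kept with NULL
Match against tasks (self):
  - task 1 (Deploy): parent_id=NULL -> NULL
  - task 2 (Design): parent_id=NULL -> NULL
  - task 3 (Migrate): parent_id=1 -> Deploy
  - task 4 (Document): parent_id=NULL -> NULL
  - task 5 (Optimize): parent_id=NULL -> NULL
  - task 6 (Refactor): parent_id=2 -> Design
  - task 7 (Implement): parent_id=5 -> Optimize
  - task 8 (Test): parent_id=1 -> Deploy

SQL:
SELECT a.name, b.name AS project, c.name AS parent
FROM tasks a
LEFT JOIN projects b ON a.project_id = b.id
LEFT JOIN tasks c ON a.parent_id = c.id

Result:
name      | project | parent  
----------+---------+---------
Deploy    | Orion   | NULL    
Design    | NULL    | NULL    
Migrate   | Aurora  | Deploy  
Document  | Alpha   | NULL    
Optimize  | Alpha   | NULL    
Refactor  | Nimbus  | Design  
Implement | Orion   | Optimize
Test      | NULL    | Deploy  


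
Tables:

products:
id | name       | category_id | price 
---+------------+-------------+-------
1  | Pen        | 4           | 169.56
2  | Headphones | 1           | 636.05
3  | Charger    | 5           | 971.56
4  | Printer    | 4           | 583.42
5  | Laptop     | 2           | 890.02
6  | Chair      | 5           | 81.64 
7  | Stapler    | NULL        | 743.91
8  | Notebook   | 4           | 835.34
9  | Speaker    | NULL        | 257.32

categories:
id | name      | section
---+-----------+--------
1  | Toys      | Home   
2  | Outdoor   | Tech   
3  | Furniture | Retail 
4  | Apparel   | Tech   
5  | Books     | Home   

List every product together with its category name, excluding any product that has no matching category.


INNER JOIN keeps only products rows whose category_id matches an id in categories. Walk through each product:
  - product 1 (Pen): category_id=4 -> matches Apparel
  - product 2 (Headphones): category_id=1 -> matches Toys
  - product 3 (Charger): category_id=5 -> matches Books
  - product 4 (Printer): category_id=4 -> matches Apparel
  - product 5 (Laptop): category_id=2 -> matches Outdoor
  - product 6 (Chair): category_id=5 -> matches Books
  - product 7 (Stapler): category_id=NULL, no match -> dropped
  - product 8 (Notebook): category_id=4 -> matches Apparel
  - product 9 (Speaker): category_id=NULL, no match -> dropped
So 2 of 9 rows are dropped.

SQL:
SELECT a.name, b.name AS category
FROM products a
INNER JOIN categories b ON a.category_id = b.id

Result:
name       | category
-----------+---------
Pen        | Apparel 
Headphones | Toys    
Charger    | Books   
Printer    | Apparel 
Laptop     | Outdoor 
Chair      | Books   
Notebook   | Apparel 
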